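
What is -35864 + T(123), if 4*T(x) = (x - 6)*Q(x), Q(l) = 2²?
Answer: -35747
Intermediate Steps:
Q(l) = 4
T(x) = -6 + x (T(x) = ((x - 6)*4)/4 = ((-6 + x)*4)/4 = (-24 + 4*x)/4 = -6 + x)
-35864 + T(123) = -35864 + (-6 + 123) = -35864 + 117 = -35747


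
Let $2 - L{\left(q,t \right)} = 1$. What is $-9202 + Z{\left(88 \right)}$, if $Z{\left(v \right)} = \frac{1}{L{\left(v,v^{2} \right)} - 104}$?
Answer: $- \frac{947807}{103} \approx -9202.0$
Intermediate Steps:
$L{\left(q,t \right)} = 1$ ($L{\left(q,t \right)} = 2 - 1 = 1$)
$Z{\left(v \right)} = - \frac{1}{103}$ ($Z{\left(v \right)} = \frac{1}{1 - 104} = \frac{1}{-103} = - \frac{1}{103}$)
$-9202 + Z{\left(88 \right)} = -9202 - \frac{1}{103} = - \frac{947807}{103}$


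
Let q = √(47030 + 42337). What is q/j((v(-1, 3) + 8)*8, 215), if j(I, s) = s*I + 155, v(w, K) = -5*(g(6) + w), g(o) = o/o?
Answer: √89367/13915 ≈ 0.021484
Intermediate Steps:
g(o) = 1
v(w, K) = -5 - 5*w (v(w, K) = -5*(1 + w) = -5 - 5*w)
j(I, s) = 155 + I*s (j(I, s) = I*s + 155 = 155 + I*s)
q = √89367 ≈ 298.94
q/j((v(-1, 3) + 8)*8, 215) = √89367/(155 + (((-5 - 5*(-1)) + 8)*8)*215) = √89367/(155 + (((-5 + 5) + 8)*8)*215) = √89367/(155 + ((0 + 8)*8)*215) = √89367/(155 + (8*8)*215) = √89367/(155 + 64*215) = √89367/(155 + 13760) = √89367/13915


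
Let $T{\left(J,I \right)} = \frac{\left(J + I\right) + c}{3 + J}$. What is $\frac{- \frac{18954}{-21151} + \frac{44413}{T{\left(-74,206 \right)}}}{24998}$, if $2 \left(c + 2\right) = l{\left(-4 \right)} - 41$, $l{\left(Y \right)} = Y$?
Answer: $- \frac{5130299786}{4372212695} \approx -1.1734$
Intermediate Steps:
$c = - \frac{49}{2}$ ($c = -2 + \frac{-4 - 41}{2} = -2 + \frac{1}{2} \left(-45\right) = -2 - \frac{45}{2} = - \frac{49}{2} \approx -24.5$)
$T{\left(J,I \right)} = \frac{- \frac{49}{2} + I + J}{3 + J}$ ($T{\left(J,I \right)} = \frac{\left(J + I\right) - \frac{49}{2}}{3 + J} = \frac{\left(I + J\right) - \frac{49}{2}}{3 + J} = \frac{- \frac{49}{2} + I + J}{3 + J}$)
$\frac{- \frac{18954}{-21151} + \frac{44413}{T{\left(-74,206 \right)}}}{24998} = \frac{- \frac{18954}{-21151} + \frac{44413}{\frac{1}{3 - 74} \left(- \frac{49}{2} + 206 - 74\right)}}{24998} = \left(\left(-18954\right) \left(- \frac{1}{21151}\right) + \frac{44413}{\frac{1}{-71} \cdot \frac{215}{2}}\right) \frac{1}{24998} = \left(\frac{1458}{1627} + \frac{44413}{\left(- \frac{1}{71}\right) \frac{215}{2}}\right) \frac{1}{24998} = \left(\frac{1458}{1627} + \frac{44413}{- \frac{215}{142}}\right) \frac{1}{24998} = \left(\frac{1458}{1627} + 44413 \left(- \frac{142}{215}\right)\right) \frac{1}{24998} = \left(\frac{1458}{1627} - \frac{6306646}{215}\right) \frac{1}{24998} = \left(- \frac{10260599572}{349805}\right) \frac{1}{24998} = - \frac{5130299786}{4372212695}$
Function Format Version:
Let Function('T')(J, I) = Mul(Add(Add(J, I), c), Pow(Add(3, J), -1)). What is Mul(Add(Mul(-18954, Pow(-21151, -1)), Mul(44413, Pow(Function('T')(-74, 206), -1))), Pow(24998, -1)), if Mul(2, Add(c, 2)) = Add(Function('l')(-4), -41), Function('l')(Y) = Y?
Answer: Rational(-5130299786, 4372212695) ≈ -1.1734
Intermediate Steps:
c = Rational(-49, 2) (c = Add(-2, Mul(Rational(1, 2), Add(-4, -41))) = Add(-2, Mul(Rational(1, 2), -45)) = Add(-2, Rational(-45, 2)) = Rational(-49, 2) ≈ -24.500)
Function('T')(J, I) = Mul(Pow(Add(3, J), -1), Add(Rational(-49, 2), I, J)) (Function('T')(J, I) = Mul(Add(Add(J, I), Rational(-49, 2)), Pow(Add(3, J), -1)) = Mul(Add(Add(I, J), Rational(-49, 2)), Pow(Add(3, J), -1)) = Mul(Add(Rational(-49, 2), I, J), Pow(Add(3, J), -1)) = Mul(Pow(Add(3, J), -1), Add(Rational(-49, 2), I, J)))
Mul(Add(Mul(-18954, Pow(-21151, -1)), Mul(44413, Pow(Function('T')(-74, 206), -1))), Pow(24998, -1)) = Mul(Add(Mul(-18954, Pow(-21151, -1)), Mul(44413, Pow(Mul(Pow(Add(3, -74), -1), Add(Rational(-49, 2), 206, -74)), -1))), Pow(24998, -1)) = Mul(Add(Mul(-18954, Rational(-1, 21151)), Mul(44413, Pow(Mul(Pow(-71, -1), Rational(215, 2)), -1))), Rational(1, 24998)) = Mul(Add(Rational(1458, 1627), Mul(44413, Pow(Mul(Rational(-1, 71), Rational(215, 2)), -1))), Rational(1, 24998)) = Mul(Add(Rational(1458, 1627), Mul(44413, Pow(Rational(-215, 142), -1))), Rational(1, 24998)) = Mul(Add(Rational(1458, 1627), Mul(44413, Rational(-142, 215))), Rational(1, 24998)) = Mul(Add(Rational(1458, 1627), Rational(-6306646, 215)), Rational(1, 24998)) = Mul(Rational(-10260599572, 349805), Rational(1, 24998)) = Rational(-5130299786, 4372212695)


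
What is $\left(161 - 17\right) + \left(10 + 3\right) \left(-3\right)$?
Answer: $105$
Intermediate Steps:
$\left(161 - 17\right) + \left(10 + 3\right) \left(-3\right) = 144 + 13 \left(-3\right) = 144 - 39 = 105$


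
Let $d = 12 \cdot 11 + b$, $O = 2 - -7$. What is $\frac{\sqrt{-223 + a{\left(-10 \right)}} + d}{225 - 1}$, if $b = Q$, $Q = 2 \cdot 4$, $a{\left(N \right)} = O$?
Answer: $\frac{5}{8} + \frac{i \sqrt{214}}{224} \approx 0.625 + 0.065307 i$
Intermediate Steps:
$O = 9$ ($O = 2 + 7 = 9$)
$a{\left(N \right)} = 9$
$Q = 8$
$b = 8$
$d = 140$ ($d = 12 \cdot 11 + 8 = 132 + 8 = 140$)
$\frac{\sqrt{-223 + a{\left(-10 \right)}} + d}{225 - 1} = \frac{\sqrt{-223 + 9} + 140}{225 - 1} = \frac{\sqrt{-214} + 140}{224} = \left(i \sqrt{214} + 140\right) \frac{1}{224} = \left(140 + i \sqrt{214}\right) \frac{1}{224} = \frac{5}{8} + \frac{i \sqrt{214}}{224}$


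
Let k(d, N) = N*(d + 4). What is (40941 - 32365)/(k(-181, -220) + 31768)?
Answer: 2144/17677 ≈ 0.12129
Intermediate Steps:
k(d, N) = N*(4 + d)
(40941 - 32365)/(k(-181, -220) + 31768) = (40941 - 32365)/(-220*(4 - 181) + 31768) = 8576/(-220*(-177) + 31768) = 8576/(38940 + 31768) = 8576/70708 = 8576*(1/70708) = 2144/17677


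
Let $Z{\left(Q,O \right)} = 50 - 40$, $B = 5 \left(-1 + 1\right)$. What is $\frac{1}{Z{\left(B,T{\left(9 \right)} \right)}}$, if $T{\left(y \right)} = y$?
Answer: $\frac{1}{10} \approx 0.1$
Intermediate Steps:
$B = 0$ ($B = 5 \cdot 0 = 0$)
$Z{\left(Q,O \right)} = 10$ ($Z{\left(Q,O \right)} = 50 - 40 = 10$)
$\frac{1}{Z{\left(B,T{\left(9 \right)} \right)}} = \frac{1}{10}$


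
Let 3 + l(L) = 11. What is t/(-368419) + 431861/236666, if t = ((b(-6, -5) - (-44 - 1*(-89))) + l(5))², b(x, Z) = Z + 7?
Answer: 158815881909/87192251054 ≈ 1.8214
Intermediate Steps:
l(L) = 8 (l(L) = -3 + 11 = 8)
b(x, Z) = 7 + Z
t = 1225 (t = (((7 - 5) - (-44 - 1*(-89))) + 8)² = ((2 - (-44 + 89)) + 8)² = ((2 - 1*45) + 8)² = ((2 - 45) + 8)² = (-43 + 8)² = (-35)² = 1225)
t/(-368419) + 431861/236666 = 1225/(-368419) + 431861/236666 = 1225*(-1/368419) + 431861*(1/236666) = -1225/368419 + 431861/236666 = 158815881909/87192251054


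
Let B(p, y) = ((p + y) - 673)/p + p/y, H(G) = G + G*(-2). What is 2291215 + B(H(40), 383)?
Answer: 3510153859/1532 ≈ 2.2912e+6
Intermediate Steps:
H(G) = -G (H(G) = G - 2*G = -G)
B(p, y) = p/y + (-673 + p + y)/p (B(p, y) = (-673 + p + y)/p + p/y = p/y + (-673 + p + y)/p)
2291215 + B(H(40), 383) = 2291215 + (1 - 673/((-1*40)) - 1*40/383 + 383/((-1*40))) = 2291215 + (1 - 673/(-40) - 40*1/383 + 383/(-40)) = 2291215 + (1 - 673*(-1/40) - 40/383 + 383*(-1/40)) = 2291215 + (1 + 673/40 - 40/383 - 383/40) = 2291215 + 12479/1532 = 3510153859/1532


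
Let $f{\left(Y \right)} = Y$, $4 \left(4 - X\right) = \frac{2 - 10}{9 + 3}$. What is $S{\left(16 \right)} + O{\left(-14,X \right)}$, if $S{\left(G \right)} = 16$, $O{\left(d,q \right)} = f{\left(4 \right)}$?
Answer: $20$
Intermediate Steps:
$X = \frac{25}{6}$ ($X = 4 - \frac{\left(2 - 10\right) \frac{1}{9 + 3}}{4} = 4 - \frac{\left(-8\right) \frac{1}{12}}{4} = 4 - - \frac{1}{6} = 4 + \frac{1}{6} = \frac{25}{6} \approx 4.1667$)
$O{\left(d,q \right)} = 4$
$S{\left(16 \right)} + O{\left(-14,X \right)} = 16 + 4 = 20$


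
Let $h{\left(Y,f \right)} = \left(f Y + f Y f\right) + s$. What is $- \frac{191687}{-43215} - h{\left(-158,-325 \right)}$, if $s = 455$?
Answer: $\frac{10730832386}{645} \approx 1.6637 \cdot 10^{7}$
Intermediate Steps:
$h{\left(Y,f \right)} = 455 + Y f + Y f^{2}$ ($h{\left(Y,f \right)} = \left(f Y + f Y f\right) + 455 = \left(Y f + Y f f\right) + 455 = \left(Y f + Y f^{2}\right) + 455 = 455 + Y f + Y f^{2}$)
$- \frac{191687}{-43215} - h{\left(-158,-325 \right)} = - \frac{191687}{-43215} - \left(455 - -51350 - 158 \left(-325\right)^{2}\right) = \left(-191687\right) \left(- \frac{1}{43215}\right) - \left(455 + 51350 - 16688750\right) = \frac{2861}{645} - \left(455 + 51350 - 16688750\right) = \frac{2861}{645} - -16636945 = \frac{2861}{645} + 16636945 = \frac{10730832386}{645}$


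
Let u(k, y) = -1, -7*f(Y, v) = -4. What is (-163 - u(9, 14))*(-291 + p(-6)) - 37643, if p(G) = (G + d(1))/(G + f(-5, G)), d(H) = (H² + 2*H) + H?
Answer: 179347/19 ≈ 9439.3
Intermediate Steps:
f(Y, v) = 4/7 (f(Y, v) = -⅐*(-4) = 4/7)
d(H) = H² + 3*H
p(G) = (4 + G)/(4/7 + G) (p(G) = (G + 1*(3 + 1))/(G + 4/7) = (G + 1*4)/(4/7 + G) = (G + 4)/(4/7 + G) = (4 + G)/(4/7 + G))
(-163 - u(9, 14))*(-291 + p(-6)) - 37643 = (-163 - 1*(-1))*(-291 + 7*(4 - 6)/(4 + 7*(-6))) - 37643 = (-163 + 1)*(-291 + 7*(-2)/(4 - 42)) - 37643 = -162*(-291 + 7*(-2)/(-38)) - 37643 = -162*(-291 + 7*(-1/38)*(-2)) - 37643 = -162*(-291 + 7/19) - 37643 = -162*(-5522/19) - 37643 = 894564/19 - 37643 = 179347/19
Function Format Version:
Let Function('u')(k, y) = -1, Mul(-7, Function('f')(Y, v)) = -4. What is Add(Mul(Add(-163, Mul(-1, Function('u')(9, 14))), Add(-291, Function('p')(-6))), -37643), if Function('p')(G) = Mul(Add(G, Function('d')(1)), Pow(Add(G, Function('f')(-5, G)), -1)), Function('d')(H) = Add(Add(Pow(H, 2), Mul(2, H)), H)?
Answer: Rational(179347, 19) ≈ 9439.3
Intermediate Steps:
Function('f')(Y, v) = Rational(4, 7) (Function('f')(Y, v) = Mul(Rational(-1, 7), -4) = Rational(4, 7))
Function('d')(H) = Add(Pow(H, 2), Mul(3, H))
Function('p')(G) = Mul(Pow(Add(Rational(4, 7), G), -1), Add(4, G)) (Function('p')(G) = Mul(Add(G, Mul(1, Add(3, 1))), Pow(Add(G, Rational(4, 7)), -1)) = Mul(Add(G, Mul(1, 4)), Pow(Add(Rational(4, 7), G), -1)) = Mul(Add(G, 4), Pow(Add(Rational(4, 7), G), -1)) = Mul(Add(4, G), Pow(Add(Rational(4, 7), G), -1)) = Mul(Pow(Add(Rational(4, 7), G), -1), Add(4, G)))
Add(Mul(Add(-163, Mul(-1, Function('u')(9, 14))), Add(-291, Function('p')(-6))), -37643) = Add(Mul(Add(-163, Mul(-1, -1)), Add(-291, Mul(7, Pow(Add(4, Mul(7, -6)), -1), Add(4, -6)))), -37643) = Add(Mul(Add(-163, 1), Add(-291, Mul(7, Pow(Add(4, -42), -1), -2))), -37643) = Add(Mul(-162, Add(-291, Mul(7, Pow(-38, -1), -2))), -37643) = Add(Mul(-162, Add(-291, Mul(7, Rational(-1, 38), -2))), -37643) = Add(Mul(-162, Add(-291, Rational(7, 19))), -37643) = Add(Mul(-162, Rational(-5522, 19)), -37643) = Add(Rational(894564, 19), -37643) = Rational(179347, 19)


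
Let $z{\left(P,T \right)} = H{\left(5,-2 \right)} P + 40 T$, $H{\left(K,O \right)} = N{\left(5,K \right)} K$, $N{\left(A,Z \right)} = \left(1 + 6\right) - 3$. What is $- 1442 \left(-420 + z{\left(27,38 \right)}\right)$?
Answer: $-2364880$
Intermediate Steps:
$N{\left(A,Z \right)} = 4$ ($N{\left(A,Z \right)} = 7 - 3 = 4$)
$H{\left(K,O \right)} = 4 K$
$z{\left(P,T \right)} = 20 P + 40 T$ ($z{\left(P,T \right)} = 4 \cdot 5 P + 40 T = 20 P + 40 T$)
$- 1442 \left(-420 + z{\left(27,38 \right)}\right) = - 1442 \left(-420 + \left(20 \cdot 27 + 40 \cdot 38\right)\right) = - 1442 \left(-420 + \left(540 + 1520\right)\right) = - 1442 \left(-420 + 2060\right) = \left(-1442\right) 1640 = -2364880$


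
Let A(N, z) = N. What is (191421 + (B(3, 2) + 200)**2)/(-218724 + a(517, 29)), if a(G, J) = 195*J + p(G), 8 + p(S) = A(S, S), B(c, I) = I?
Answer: -46445/42512 ≈ -1.0925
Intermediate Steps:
p(S) = -8 + S
a(G, J) = -8 + G + 195*J (a(G, J) = 195*J + (-8 + G) = -8 + G + 195*J)
(191421 + (B(3, 2) + 200)**2)/(-218724 + a(517, 29)) = (191421 + (2 + 200)**2)/(-218724 + (-8 + 517 + 195*29)) = (191421 + 202**2)/(-218724 + (-8 + 517 + 5655)) = (191421 + 40804)/(-218724 + 6164) = 232225/(-212560) = 232225*(-1/212560) = -46445/42512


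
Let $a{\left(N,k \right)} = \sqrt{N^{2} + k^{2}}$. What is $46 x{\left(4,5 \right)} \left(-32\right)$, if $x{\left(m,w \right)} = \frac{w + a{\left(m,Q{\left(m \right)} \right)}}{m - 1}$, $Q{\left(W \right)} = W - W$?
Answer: $-4416$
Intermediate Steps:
$Q{\left(W \right)} = 0$
$x{\left(m,w \right)} = \frac{w + \sqrt{m^{2}}}{-1 + m}$ ($x{\left(m,w \right)} = \frac{w + \sqrt{m^{2} + 0^{2}}}{m - 1} = \frac{w + \sqrt{m^{2} + 0}}{-1 + m} = \frac{w + \sqrt{m^{2}}}{-1 + m}$)
$46 x{\left(4,5 \right)} \left(-32\right) = 46 \frac{5 + \sqrt{4^{2}}}{-1 + 4} \left(-32\right) = 46 \frac{5 + \sqrt{16}}{3} \left(-32\right) = 46 \frac{5 + 4}{3} \left(-32\right) = 46 \cdot \frac{1}{3} \cdot 9 \left(-32\right) = 46 \cdot 3 \left(-32\right) = 138 \left(-32\right) = -4416$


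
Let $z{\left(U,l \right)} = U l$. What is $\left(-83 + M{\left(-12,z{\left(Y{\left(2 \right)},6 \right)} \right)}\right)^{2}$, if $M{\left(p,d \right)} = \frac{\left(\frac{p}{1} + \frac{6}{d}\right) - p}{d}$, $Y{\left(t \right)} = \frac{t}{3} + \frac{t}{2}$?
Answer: $\frac{17197609}{2500} \approx 6879.0$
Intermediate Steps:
$Y{\left(t \right)} = \frac{5 t}{6}$ ($Y{\left(t \right)} = t \frac{1}{3} + t \frac{1}{2} = \frac{t}{3} + \frac{t}{2} = \frac{5 t}{6}$)
$M{\left(p,d \right)} = \frac{6}{d^{2}}$ ($M{\left(p,d \right)} = \frac{\left(p 1 + \frac{6}{d}\right) - p}{d} = \frac{\left(p + \frac{6}{d}\right) - p}{d} = \frac{6 \frac{1}{d}}{d} = \frac{6}{d^{2}}$)
$\left(-83 + M{\left(-12,z{\left(Y{\left(2 \right)},6 \right)} \right)}\right)^{2} = \left(-83 + \frac{6}{100}\right)^{2} = \left(-83 + 6 \cdot \frac{1}{100}\right)^{2} = \left(-83 + \frac{3}{50}\right)^{2} = \left(- \frac{4147}{50}\right)^{2} = \frac{17197609}{2500}$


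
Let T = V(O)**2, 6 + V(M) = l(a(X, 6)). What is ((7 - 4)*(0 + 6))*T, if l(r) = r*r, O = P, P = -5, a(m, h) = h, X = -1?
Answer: 16200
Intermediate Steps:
O = -5
l(r) = r**2
V(M) = 30 (V(M) = -6 + 6**2 = -6 + 36 = 30)
T = 900 (T = 30**2 = 900)
((7 - 4)*(0 + 6))*T = ((7 - 4)*(0 + 6))*900 = (3*6)*900 = 18*900 = 16200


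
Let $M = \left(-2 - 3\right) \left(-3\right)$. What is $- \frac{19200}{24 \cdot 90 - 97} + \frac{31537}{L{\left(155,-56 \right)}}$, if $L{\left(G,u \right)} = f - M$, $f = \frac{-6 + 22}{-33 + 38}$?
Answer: $- \frac{326436955}{121717} \approx -2681.9$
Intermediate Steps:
$M = 15$ ($M = \left(-5\right) \left(-3\right) = 15$)
$f = \frac{16}{5} \approx 3.2$
$L{\left(G,u \right)} = - \frac{59}{5}$ ($L{\left(G,u \right)} = \frac{16}{5} - 15 = - \frac{59}{5}$)
$- \frac{19200}{24 \cdot 90 - 97} + \frac{31537}{L{\left(155,-56 \right)}} = - \frac{19200}{24 \cdot 90 - 97} + \frac{31537}{- \frac{59}{5}} = - \frac{19200}{2160 - 97} + 31537 \left(- \frac{5}{59}\right) = - \frac{19200}{2063} - \frac{157685}{59} = - \frac{326436955}{121717}$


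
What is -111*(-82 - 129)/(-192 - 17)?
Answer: -23421/209 ≈ -112.06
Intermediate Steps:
-111*(-82 - 129)/(-192 - 17) = -(-23421)/(-209) = -(-23421)*(-1)/209 = -111*211/209 = -23421/209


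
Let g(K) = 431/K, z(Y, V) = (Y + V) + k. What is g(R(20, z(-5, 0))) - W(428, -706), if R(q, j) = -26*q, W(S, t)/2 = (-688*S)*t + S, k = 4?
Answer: -216207692911/520 ≈ -4.1578e+8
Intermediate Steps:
z(Y, V) = 4 + V + Y (z(Y, V) = (Y + V) + 4 = (V + Y) + 4 = 4 + V + Y)
W(S, t) = 2*S - 1376*S*t (W(S, t) = 2*((-688*S)*t + S) = 2*(-688*S*t + S) = 2*(S - 688*S*t) = 2*S - 1376*S*t)
g(R(20, z(-5, 0))) - W(428, -706) = 431/((-26*20)) - 2*428*(1 - 688*(-706)) = 431/(-520) - 2*428*(1 + 485728) = 431*(-1/520) - 2*428*485729 = -431/520 - 1*415784024 = -431/520 - 415784024 = -216207692911/520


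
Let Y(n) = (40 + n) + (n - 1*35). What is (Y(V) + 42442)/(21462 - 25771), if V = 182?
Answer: -1381/139 ≈ -9.9353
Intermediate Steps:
Y(n) = 5 + 2*n (Y(n) = (40 + n) + (n - 35) = (40 + n) + (-35 + n) = 5 + 2*n)
(Y(V) + 42442)/(21462 - 25771) = ((5 + 2*182) + 42442)/(21462 - 25771) = ((5 + 364) + 42442)/(-4309) = (369 + 42442)*(-1/4309) = 42811*(-1/4309) = -1381/139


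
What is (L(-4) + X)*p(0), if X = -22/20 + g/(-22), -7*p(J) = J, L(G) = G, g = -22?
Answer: 0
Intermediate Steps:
p(J) = -J/7
X = -⅒ (X = -22/20 - 22/(-22) = -22*1/20 - 22*(-1/22) = -11/10 + 1 = -⅒ ≈ -0.10000)
(L(-4) + X)*p(0) = (-4 - ⅒)*(-⅐*0) = -41/10*0 = 0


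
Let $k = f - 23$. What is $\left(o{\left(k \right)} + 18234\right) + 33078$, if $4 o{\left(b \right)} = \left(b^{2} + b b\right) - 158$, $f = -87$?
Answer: $\frac{114645}{2} \approx 57323.0$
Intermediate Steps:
$k = -110$ ($k = -87 - 23 = -110$)
$o{\left(b \right)} = - \frac{79}{2} + \frac{b^{2}}{2}$ ($o{\left(b \right)} = \frac{\left(b^{2} + b b\right) - 158}{4} = \frac{\left(b^{2} + b^{2}\right) - 158}{4} = \frac{2 b^{2} - 158}{4} = \frac{-158 + 2 b^{2}}{4} = - \frac{79}{2} + \frac{b^{2}}{2}$)
$\left(o{\left(k \right)} + 18234\right) + 33078 = \left(\left(- \frac{79}{2} + \frac{\left(-110\right)^{2}}{2}\right) + 18234\right) + 33078 = \left(\left(- \frac{79}{2} + \frac{1}{2} \cdot 12100\right) + 18234\right) + 33078 = \left(\left(- \frac{79}{2} + 6050\right) + 18234\right) + 33078 = \left(\frac{12021}{2} + 18234\right) + 33078 = \frac{48489}{2} + 33078 = \frac{114645}{2}$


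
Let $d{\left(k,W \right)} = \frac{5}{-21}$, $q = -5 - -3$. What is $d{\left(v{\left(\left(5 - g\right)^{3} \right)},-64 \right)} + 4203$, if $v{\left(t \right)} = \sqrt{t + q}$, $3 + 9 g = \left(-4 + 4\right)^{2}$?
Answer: $\frac{88258}{21} \approx 4202.8$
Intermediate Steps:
$q = -2$ ($q = -5 + 3 = -2$)
$g = - \frac{1}{3}$ ($g = - \frac{1}{3} + \frac{\left(-4 + 4\right)^{2}}{9} = - \frac{1}{3} + \frac{0^{2}}{9} = - \frac{1}{3} + \frac{1}{9} \cdot 0 = - \frac{1}{3} + 0 = - \frac{1}{3} \approx -0.33333$)
$v{\left(t \right)} = \sqrt{-2 + t}$ ($v{\left(t \right)} = \sqrt{t - 2} = \sqrt{-2 + t}$)
$d{\left(k,W \right)} = - \frac{5}{21}$ ($d{\left(k,W \right)} = 5 \left(- \frac{1}{21}\right) = - \frac{5}{21}$)
$d{\left(v{\left(\left(5 - g\right)^{3} \right)},-64 \right)} + 4203 = - \frac{5}{21} + 4203 = \frac{88258}{21}$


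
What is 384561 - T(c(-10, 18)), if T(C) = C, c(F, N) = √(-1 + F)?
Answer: 384561 - I*√11 ≈ 3.8456e+5 - 3.3166*I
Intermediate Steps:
384561 - T(c(-10, 18)) = 384561 - √(-1 - 10) = 384561 - √(-11) = 384561 - I*√11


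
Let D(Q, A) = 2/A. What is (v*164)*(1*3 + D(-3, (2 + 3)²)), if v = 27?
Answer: 340956/25 ≈ 13638.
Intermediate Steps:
(v*164)*(1*3 + D(-3, (2 + 3)²)) = (27*164)*(1*3 + 2/((2 + 3)²)) = 4428*(3 + 2/(5²)) = 4428*(3 + 2/25) = 4428*(77/25) = 340956/25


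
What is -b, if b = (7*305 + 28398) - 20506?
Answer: -10027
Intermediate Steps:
b = 10027 (b = (2135 + 28398) - 20506 = 30533 - 20506 = 10027)
-b = -1*10027 = -10027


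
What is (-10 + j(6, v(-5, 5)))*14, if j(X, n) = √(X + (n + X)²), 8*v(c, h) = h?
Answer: -140 + 7*√3193/4 ≈ -41.113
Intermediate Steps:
v(c, h) = h/8
j(X, n) = √(X + (X + n)²)
(-10 + j(6, v(-5, 5)))*14 = (-10 + √(6 + (6 + (⅛)*5)²))*14 = (-10 + √(6 + (6 + 5/8)²))*14 = (-10 + √(6 + (53/8)²))*14 = (-10 + √(6 + 2809/64))*14 = (-10 + √(3193/64))*14 = (-10 + √3193/8)*14 = -140 + 7*√3193/4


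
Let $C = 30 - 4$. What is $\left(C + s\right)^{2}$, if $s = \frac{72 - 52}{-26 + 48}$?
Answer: $\frac{87616}{121} \approx 724.1$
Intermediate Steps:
$s = \frac{10}{11}$ ($s = \frac{20}{22} = 20 \cdot \frac{1}{22} = \frac{10}{11} \approx 0.90909$)
$C = 26$ ($C = 30 - 4 = 26$)
$\left(C + s\right)^{2} = \left(26 + \frac{10}{11}\right)^{2} = \left(\frac{296}{11}\right)^{2} = \frac{87616}{121}$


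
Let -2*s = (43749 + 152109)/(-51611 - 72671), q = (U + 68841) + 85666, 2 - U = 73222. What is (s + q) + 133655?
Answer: 26713519573/124282 ≈ 2.1494e+5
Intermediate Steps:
U = -73220 (U = 2 - 1*73222 = 2 - 73222 = -73220)
q = 81287 (q = (-73220 + 68841) + 85666 = -4379 + 85666 = 81287)
s = 97929/124282 (s = -(43749 + 152109)/(2*(-51611 - 72671)) = -97929/(-124282) = -97929*(-1)/124282 = -½*(-97929/62141) = 97929/124282 ≈ 0.78796)
(s + q) + 133655 = (97929/124282 + 81287) + 133655 = 10102608863/124282 + 133655 = 26713519573/124282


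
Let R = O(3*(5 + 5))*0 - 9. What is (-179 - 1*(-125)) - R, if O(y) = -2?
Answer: -45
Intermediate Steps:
R = -9 (R = -2*0 - 9 = 0 - 9 = -9)
(-179 - 1*(-125)) - R = (-179 - 1*(-125)) - 1*(-9) = (-179 + 125) + 9 = -54 + 9 = -45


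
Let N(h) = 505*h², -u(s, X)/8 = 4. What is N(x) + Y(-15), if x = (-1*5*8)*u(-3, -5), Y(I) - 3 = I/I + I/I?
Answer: 827392005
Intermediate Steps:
u(s, X) = -32 (u(s, X) = -8*4 = -32)
Y(I) = 5 (Y(I) = 3 + (I/I + I/I) = 3 + (1 + 1) = 3 + 2 = 5)
x = 1280 (x = (-1*5*8)*(-32) = -5*8*(-32) = -40*(-32) = 1280)
N(x) + Y(-15) = 505*1280² + 5 = 505*1638400 + 5 = 827392000 + 5 = 827392005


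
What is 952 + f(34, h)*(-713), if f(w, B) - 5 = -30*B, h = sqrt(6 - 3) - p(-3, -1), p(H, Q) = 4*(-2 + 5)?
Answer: -259293 + 21390*sqrt(3) ≈ -2.2224e+5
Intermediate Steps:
p(H, Q) = 12 (p(H, Q) = 4*3 = 12)
h = -12 + sqrt(3) (h = sqrt(6 - 3) - 1*12 = sqrt(3) - 12 = -12 + sqrt(3) ≈ -10.268)
f(w, B) = 5 - 30*B
952 + f(34, h)*(-713) = 952 + (5 - 30*(-12 + sqrt(3)))*(-713) = 952 + (5 + (360 - 30*sqrt(3)))*(-713) = 952 + (365 - 30*sqrt(3))*(-713) = 952 + (-260245 + 21390*sqrt(3)) = -259293 + 21390*sqrt(3)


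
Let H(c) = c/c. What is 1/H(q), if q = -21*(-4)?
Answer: 1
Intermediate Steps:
q = 84
H(c) = 1
1/H(q) = 1/1 = 1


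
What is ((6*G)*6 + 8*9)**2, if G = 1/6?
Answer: 6084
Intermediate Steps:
G = 1/6 ≈ 0.16667
((6*G)*6 + 8*9)**2 = ((6*(1/6))*6 + 8*9)**2 = (1*6 + 72)**2 = (6 + 72)**2 = 78**2 = 6084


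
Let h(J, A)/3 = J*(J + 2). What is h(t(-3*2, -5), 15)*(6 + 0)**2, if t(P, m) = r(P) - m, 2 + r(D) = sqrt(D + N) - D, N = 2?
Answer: 10260 + 4320*I ≈ 10260.0 + 4320.0*I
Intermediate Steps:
r(D) = -2 + sqrt(2 + D) - D (r(D) = -2 + (sqrt(D + 2) - D) = -2 + (sqrt(2 + D) - D) = -2 + sqrt(2 + D) - D)
t(P, m) = -2 + sqrt(2 + P) - P - m (t(P, m) = (-2 + sqrt(2 + P) - P) - m = -2 + sqrt(2 + P) - P - m)
h(J, A) = 3*J*(2 + J) (h(J, A) = 3*(J*(J + 2)) = 3*(J*(2 + J)) = 3*J*(2 + J))
h(t(-3*2, -5), 15)*(6 + 0)**2 = (3*(-2 + sqrt(2 - 3*2) - (-3)*2 - 1*(-5))*(2 + (-2 + sqrt(2 - 3*2) - (-3)*2 - 1*(-5))))*(6 + 0)**2 = (3*(-2 + sqrt(2 - 6) - 1*(-6) + 5)*(2 + (-2 + sqrt(2 - 6) - 1*(-6) + 5)))*6**2 = (3*(-2 + sqrt(-4) + 6 + 5)*(2 + (-2 + sqrt(-4) + 6 + 5)))*36 = (3*(-2 + 2*I + 6 + 5)*(2 + (-2 + 2*I + 6 + 5)))*36 = (3*(9 + 2*I)*(2 + (9 + 2*I)))*36 = (3*(9 + 2*I)*(11 + 2*I))*36 = 108*(9 + 2*I)*(11 + 2*I)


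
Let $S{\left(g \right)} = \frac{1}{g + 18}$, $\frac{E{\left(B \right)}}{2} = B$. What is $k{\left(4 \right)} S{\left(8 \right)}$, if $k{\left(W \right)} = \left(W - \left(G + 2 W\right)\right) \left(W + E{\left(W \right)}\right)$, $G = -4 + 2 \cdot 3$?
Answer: $- \frac{36}{13} \approx -2.7692$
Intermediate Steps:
$G = 2$ ($G = -4 + 6 = 2$)
$E{\left(B \right)} = 2 B$
$S{\left(g \right)} = \frac{1}{18 + g}$
$k{\left(W \right)} = 3 W \left(-2 - W\right)$ ($k{\left(W \right)} = \left(W - \left(2 + 2 W\right)\right) \left(W + 2 W\right) = \left(W - \left(2 + 2 W\right)\right) 3 W = \left(-2 - W\right) 3 W = 3 W \left(-2 - W\right)$)
$k{\left(4 \right)} S{\left(8 \right)} = \frac{3 \cdot 4 \left(-2 - 4\right)}{18 + 8} = \frac{3 \cdot 4 \left(-2 - 4\right)}{26} = 3 \cdot 4 \left(-6\right) \frac{1}{26} = \left(-72\right) \frac{1}{26} = - \frac{36}{13}$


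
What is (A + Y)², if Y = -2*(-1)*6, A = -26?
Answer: 196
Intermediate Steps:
Y = 12 (Y = 2*6 = 12)
(A + Y)² = (-26 + 12)² = (-14)² = 196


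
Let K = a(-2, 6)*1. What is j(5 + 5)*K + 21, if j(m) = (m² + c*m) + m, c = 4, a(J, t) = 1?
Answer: 171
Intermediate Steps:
K = 1 (K = 1*1 = 1)
j(m) = m² + 5*m (j(m) = (m² + 4*m) + m = m² + 5*m)
j(5 + 5)*K + 21 = ((5 + 5)*(5 + (5 + 5)))*1 + 21 = (10*(5 + 10))*1 + 21 = (10*15)*1 + 21 = 150*1 + 21 = 150 + 21 = 171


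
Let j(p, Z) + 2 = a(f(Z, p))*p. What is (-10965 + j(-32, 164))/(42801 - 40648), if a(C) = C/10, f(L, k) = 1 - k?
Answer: -55363/10765 ≈ -5.1429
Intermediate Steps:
a(C) = C/10 (a(C) = C*(⅒) = C/10)
j(p, Z) = -2 + p*(⅒ - p/10) (j(p, Z) = -2 + ((1 - p)/10)*p = -2 + (⅒ - p/10)*p = -2 + p*(⅒ - p/10))
(-10965 + j(-32, 164))/(42801 - 40648) = (-10965 + (-2 - ⅒*(-32)² + (⅒)*(-32)))/(42801 - 40648) = (-10965 + (-2 - ⅒*1024 - 16/5))/2153 = (-10965 + (-2 - 512/5 - 16/5))*(1/2153) = (-10965 - 538/5)*(1/2153) = -55363/5*1/2153 = -55363/10765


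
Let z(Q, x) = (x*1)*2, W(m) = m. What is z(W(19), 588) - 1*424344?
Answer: -423168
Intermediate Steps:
z(Q, x) = 2*x (z(Q, x) = x*2 = 2*x)
z(W(19), 588) - 1*424344 = 2*588 - 1*424344 = 1176 - 424344 = -423168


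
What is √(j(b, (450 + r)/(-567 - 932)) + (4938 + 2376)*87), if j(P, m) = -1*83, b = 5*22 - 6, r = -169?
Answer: √636235 ≈ 797.64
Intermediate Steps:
b = 104 (b = 110 - 6 = 104)
j(P, m) = -83
√(j(b, (450 + r)/(-567 - 932)) + (4938 + 2376)*87) = √(-83 + (4938 + 2376)*87) = √(-83 + 7314*87) = √(-83 + 636318) = √636235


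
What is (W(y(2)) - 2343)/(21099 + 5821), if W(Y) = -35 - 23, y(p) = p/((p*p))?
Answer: -2401/26920 ≈ -0.089190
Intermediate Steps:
y(p) = 1/p (y(p) = p/(p²) = p/p² = 1/p)
W(Y) = -58
(W(y(2)) - 2343)/(21099 + 5821) = (-58 - 2343)/(21099 + 5821) = -2401/26920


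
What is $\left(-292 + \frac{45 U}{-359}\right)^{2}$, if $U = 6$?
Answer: $\frac{11045589604}{128881} \approx 85704.0$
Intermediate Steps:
$\left(-292 + \frac{45 U}{-359}\right)^{2} = \left(-292 + \frac{45 \cdot 6}{-359}\right)^{2} = \left(-292 + 270 \left(- \frac{1}{359}\right)\right)^{2} = \left(-292 - \frac{270}{359}\right)^{2} = \left(- \frac{105098}{359}\right)^{2} = \frac{11045589604}{128881}$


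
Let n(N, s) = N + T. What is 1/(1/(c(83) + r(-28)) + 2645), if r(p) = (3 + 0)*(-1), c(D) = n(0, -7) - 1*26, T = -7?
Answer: 36/95219 ≈ 0.00037808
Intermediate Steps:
n(N, s) = -7 + N (n(N, s) = N - 7 = -7 + N)
c(D) = -33 (c(D) = (-7 + 0) - 1*26 = -7 - 26 = -33)
r(p) = -3 (r(p) = 3*(-1) = -3)
1/(1/(c(83) + r(-28)) + 2645) = 1/(1/(-33 - 3) + 2645) = 1/(1/(-36) + 2645) = 1/(-1/36 + 2645) = 1/(95219/36) = 36/95219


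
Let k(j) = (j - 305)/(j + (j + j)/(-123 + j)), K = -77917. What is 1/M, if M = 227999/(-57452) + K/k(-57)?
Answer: -77991090/946527050573 ≈ -8.2397e-5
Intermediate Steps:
k(j) = (-305 + j)/(j + 2*j/(-123 + j)) (k(j) = (-305 + j)/(j + (2*j)/(-123 + j)) = (-305 + j)/(j + 2*j/(-123 + j)))
M = -946527050573/77991090 (M = 227999/(-57452) - 77917*(-57*(-121 - 57)/(37515 + (-57)² - 428*(-57))) = 227999*(-1/57452) - 77917*10146/(37515 + 3249 + 24396) = -227999/57452 - 77917/((-1/57*(-1/178)*65160)) = -227999/57452 - 77917/10860/1691 = -227999/57452 - 77917*1691/10860 = -227999/57452 - 131757647/10860 = -946527050573/77991090 ≈ -12136.)
1/M = 1/(-946527050573/77991090) = -77991090/946527050573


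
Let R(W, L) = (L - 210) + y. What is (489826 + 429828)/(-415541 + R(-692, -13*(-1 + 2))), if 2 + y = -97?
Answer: -919654/415863 ≈ -2.2114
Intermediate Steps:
y = -99 (y = -2 - 97 = -99)
R(W, L) = -309 + L (R(W, L) = (L - 210) - 99 = (-210 + L) - 99 = -309 + L)
(489826 + 429828)/(-415541 + R(-692, -13*(-1 + 2))) = (489826 + 429828)/(-415541 + (-309 - 13*(-1 + 2))) = 919654/(-415541 + (-309 - 13*1)) = 919654/(-415541 + (-309 - 13)) = 919654/(-415541 - 322) = 919654/(-415863) = 919654*(-1/415863) = -919654/415863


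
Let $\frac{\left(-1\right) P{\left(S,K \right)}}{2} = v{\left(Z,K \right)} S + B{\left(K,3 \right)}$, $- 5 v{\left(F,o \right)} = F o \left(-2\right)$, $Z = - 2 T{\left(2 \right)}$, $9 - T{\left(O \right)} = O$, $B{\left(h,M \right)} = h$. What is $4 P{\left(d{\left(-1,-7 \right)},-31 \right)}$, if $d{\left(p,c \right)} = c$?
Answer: $\frac{49848}{5} \approx 9969.6$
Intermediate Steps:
$T{\left(O \right)} = 9 - O$
$Z = -14$ ($Z = - 2 \left(9 - 2\right) = \left(-2\right) 7 = -14$)
$v{\left(F,o \right)} = \frac{2 F o}{5}$ ($v{\left(F,o \right)} = - \frac{F o \left(-2\right)}{5} = - \frac{\left(-2\right) F o}{5} = \frac{2 F o}{5}$)
$P{\left(S,K \right)} = - 2 K + \frac{56 K S}{5}$ ($P{\left(S,K \right)} = - 2 \left(\frac{2}{5} \left(-14\right) K S + K\right) = - 2 \left(- \frac{28 K}{5} S + K\right) = - 2 \left(- \frac{28 K S}{5} + K\right) = - 2 \left(K - \frac{28 K S}{5}\right) = - 2 K + \frac{56 K S}{5}$)
$4 P{\left(d{\left(-1,-7 \right)},-31 \right)} = 4 \cdot \frac{2}{5} \left(-31\right) \left(-5 + 28 \left(-7\right)\right) = 4 \cdot \frac{2}{5} \left(-31\right) \left(-5 - 196\right) = 4 \cdot \frac{2}{5} \left(-31\right) \left(-201\right) = 4 \cdot \frac{12462}{5} = \frac{49848}{5}$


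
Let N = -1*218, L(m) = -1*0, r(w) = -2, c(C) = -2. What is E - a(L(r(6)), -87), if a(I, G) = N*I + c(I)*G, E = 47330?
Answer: 47156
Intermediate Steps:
L(m) = 0
N = -218
a(I, G) = -218*I - 2*G
E - a(L(r(6)), -87) = 47330 - (-218*0 - 2*(-87)) = 47330 - (0 + 174) = 47330 - 1*174 = 47330 - 174 = 47156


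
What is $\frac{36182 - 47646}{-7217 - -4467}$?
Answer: $\frac{5732}{1375} \approx 4.1687$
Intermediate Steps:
$\frac{36182 - 47646}{-7217 - -4467} = - \frac{11464}{-7217 + 4467} = - \frac{11464}{-2750} = \left(-11464\right) \left(- \frac{1}{2750}\right) = \frac{5732}{1375}$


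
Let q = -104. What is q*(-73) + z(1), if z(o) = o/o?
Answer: 7593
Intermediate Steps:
z(o) = 1
q*(-73) + z(1) = -104*(-73) + 1 = 7592 + 1 = 7593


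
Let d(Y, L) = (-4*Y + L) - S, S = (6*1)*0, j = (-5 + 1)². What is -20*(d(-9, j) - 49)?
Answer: -60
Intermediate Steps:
j = 16 (j = (-4)² = 16)
S = 0 (S = 6*0 = 0)
d(Y, L) = L - 4*Y (d(Y, L) = (-4*Y + L) - 1*0 = (L - 4*Y) + 0 = L - 4*Y)
-20*(d(-9, j) - 49) = -20*((16 - 4*(-9)) - 49) = -20*((16 + 36) - 49) = -20*(52 - 49) = -20*3 = -60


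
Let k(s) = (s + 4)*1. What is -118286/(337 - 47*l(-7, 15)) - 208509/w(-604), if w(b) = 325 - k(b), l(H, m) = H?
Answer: -3355156/8325 ≈ -403.02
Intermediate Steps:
k(s) = 4 + s (k(s) = (4 + s)*1 = 4 + s)
w(b) = 321 - b (w(b) = 325 - (4 + b) = 325 + (-4 - b) = 321 - b)
-118286/(337 - 47*l(-7, 15)) - 208509/w(-604) = -118286/(337 - 47*(-7)) - 208509/(321 - 1*(-604)) = -118286/(337 + 329) - 208509/(321 + 604) = -118286/666 - 208509/925 = -118286*1/666 - 208509*1/925 = -59143/333 - 208509/925 = -3355156/8325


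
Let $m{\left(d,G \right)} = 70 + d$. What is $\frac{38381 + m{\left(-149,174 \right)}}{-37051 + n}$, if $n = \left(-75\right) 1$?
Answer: $- \frac{19151}{18563} \approx -1.0317$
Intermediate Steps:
$n = -75$
$\frac{38381 + m{\left(-149,174 \right)}}{-37051 + n} = \frac{38381 + \left(70 - 149\right)}{-37051 - 75} = \frac{38381 - 79}{-37126} = 38302 \left(- \frac{1}{37126}\right) = - \frac{19151}{18563}$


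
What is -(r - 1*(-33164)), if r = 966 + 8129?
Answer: -42259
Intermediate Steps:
r = 9095
-(r - 1*(-33164)) = -(9095 - 1*(-33164)) = -(9095 + 33164) = -1*42259 = -42259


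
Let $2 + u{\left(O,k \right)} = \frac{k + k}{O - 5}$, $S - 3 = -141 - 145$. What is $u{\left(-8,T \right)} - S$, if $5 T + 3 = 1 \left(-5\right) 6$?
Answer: $\frac{18331}{65} \approx 282.02$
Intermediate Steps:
$T = - \frac{33}{5}$ ($T = - \frac{3}{5} + \frac{1 \left(-5\right) 6}{5} = - \frac{3}{5} + \frac{\left(-5\right) 6}{5} = - \frac{3}{5} + \frac{1}{5} \left(-30\right) = - \frac{3}{5} - 6 = - \frac{33}{5} \approx -6.6$)
$S = -283$ ($S = 3 - 286 = -283$)
$u{\left(O,k \right)} = -2 + \frac{2 k}{-5 + O}$ ($u{\left(O,k \right)} = -2 + \frac{k + k}{O - 5} = -2 + \frac{2 k}{-5 + O}$)
$u{\left(-8,T \right)} - S = \frac{2 \left(5 - \frac{33}{5} - -8\right)}{-5 - 8} - -283 = \frac{2 \left(5 - \frac{33}{5} + 8\right)}{-13} + 283 = 2 \left(- \frac{1}{13}\right) \frac{32}{5} + 283 = - \frac{64}{65} + 283 = \frac{18331}{65}$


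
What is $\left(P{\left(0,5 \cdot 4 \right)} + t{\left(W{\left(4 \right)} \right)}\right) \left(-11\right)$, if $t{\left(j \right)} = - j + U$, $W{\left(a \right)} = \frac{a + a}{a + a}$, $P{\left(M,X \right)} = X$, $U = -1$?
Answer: $-198$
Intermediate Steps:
$W{\left(a \right)} = 1$ ($W{\left(a \right)} = \frac{2 a}{2 a} = 2 a \frac{1}{2 a} = 1$)
$t{\left(j \right)} = -1 - j$ ($t{\left(j \right)} = - j - 1 = -1 - j$)
$\left(P{\left(0,5 \cdot 4 \right)} + t{\left(W{\left(4 \right)} \right)}\right) \left(-11\right) = \left(5 \cdot 4 - 2\right) \left(-11\right) = \left(20 - 2\right) \left(-11\right) = 18 \left(-11\right) = -198$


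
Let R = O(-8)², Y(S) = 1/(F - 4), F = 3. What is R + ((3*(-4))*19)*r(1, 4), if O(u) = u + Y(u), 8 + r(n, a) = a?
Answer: 993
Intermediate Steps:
r(n, a) = -8 + a
Y(S) = -1 (Y(S) = 1/(3 - 4) = 1/(-1) = -1)
O(u) = -1 + u (O(u) = u - 1 = -1 + u)
R = 81 (R = (-1 - 8)² = (-9)² = 81)
R + ((3*(-4))*19)*r(1, 4) = 81 + ((3*(-4))*19)*(-8 + 4) = 81 - 12*19*(-4) = 81 - 228*(-4) = 81 + 912 = 993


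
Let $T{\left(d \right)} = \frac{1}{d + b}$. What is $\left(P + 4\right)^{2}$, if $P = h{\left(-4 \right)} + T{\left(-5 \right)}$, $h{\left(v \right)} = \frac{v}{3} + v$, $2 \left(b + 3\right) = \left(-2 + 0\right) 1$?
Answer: $\frac{169}{81} \approx 2.0864$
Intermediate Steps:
$b = -4$ ($b = -3 + \frac{\left(-2 + 0\right) 1}{2} = -3 + \frac{\left(-2\right) 1}{2} = -3 + \frac{1}{2} \left(-2\right) = -3 - 1 = -4$)
$h{\left(v \right)} = \frac{4 v}{3}$ ($h{\left(v \right)} = v \frac{1}{3} + v = \frac{v}{3} + v = \frac{4 v}{3}$)
$T{\left(d \right)} = \frac{1}{-4 + d}$ ($T{\left(d \right)} = \frac{1}{d - 4} = \frac{1}{-4 + d}$)
$P = - \frac{49}{9}$ ($P = \frac{4}{3} \left(-4\right) + \frac{1}{-4 - 5} = - \frac{16}{3} + \frac{1}{-9} = - \frac{16}{3} - \frac{1}{9} = - \frac{49}{9} \approx -5.4444$)
$\left(P + 4\right)^{2} = \left(- \frac{49}{9} + 4\right)^{2} = \left(- \frac{13}{9}\right)^{2} = \frac{169}{81}$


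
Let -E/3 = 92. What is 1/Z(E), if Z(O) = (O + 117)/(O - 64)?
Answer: 340/159 ≈ 2.1384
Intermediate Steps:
E = -276 (E = -3*92 = -276)
Z(O) = (117 + O)/(-64 + O)
1/Z(E) = 1/((117 - 276)/(-64 - 276)) = 1/(-159/(-340)) = 1/(-1/340*(-159)) = 1/(159/340) = 340/159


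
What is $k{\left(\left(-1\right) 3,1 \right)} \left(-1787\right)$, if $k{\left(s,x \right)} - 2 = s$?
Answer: $1787$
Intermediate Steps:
$k{\left(s,x \right)} = 2 + s$
$k{\left(\left(-1\right) 3,1 \right)} \left(-1787\right) = \left(2 - 3\right) \left(-1787\right) = \left(-1\right) \left(-1787\right) = 1787$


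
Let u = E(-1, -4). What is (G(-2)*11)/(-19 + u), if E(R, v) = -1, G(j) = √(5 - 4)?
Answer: -11/20 ≈ -0.55000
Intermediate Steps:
G(j) = 1 (G(j) = √1 = 1)
u = -1
(G(-2)*11)/(-19 + u) = (1*11)/(-19 - 1) = 11/(-20) = 11*(-1/20) = -11/20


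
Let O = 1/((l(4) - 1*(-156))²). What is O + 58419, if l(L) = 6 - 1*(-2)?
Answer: 1571237425/26896 ≈ 58419.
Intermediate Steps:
l(L) = 8 (l(L) = 6 + 2 = 8)
O = 1/26896 (O = 1/((8 - 1*(-156))²) = 1/((8 + 156)²) = 1/(164²) = 1/26896 ≈ 3.7180e-5)
O + 58419 = 1/26896 + 58419 = 1571237425/26896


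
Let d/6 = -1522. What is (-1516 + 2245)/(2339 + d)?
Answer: -729/6793 ≈ -0.10732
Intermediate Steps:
d = -9132 (d = 6*(-1522) = -9132)
(-1516 + 2245)/(2339 + d) = (-1516 + 2245)/(2339 - 9132) = 729/(-6793) = 729*(-1/6793) = -729/6793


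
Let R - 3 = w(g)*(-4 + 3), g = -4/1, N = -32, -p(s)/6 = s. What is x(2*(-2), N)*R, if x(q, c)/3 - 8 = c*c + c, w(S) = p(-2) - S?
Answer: -39000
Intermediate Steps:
p(s) = -6*s
g = -4 (g = -4*1 = -4)
w(S) = 12 - S (w(S) = -6*(-2) - S = 12 - S)
x(q, c) = 24 + 3*c + 3*c² (x(q, c) = 24 + 3*(c*c + c) = 24 + 3*(c² + c) = 24 + 3*(c + c²) = 24 + (3*c + 3*c²) = 24 + 3*c + 3*c²)
R = -13 (R = 3 + (12 - 1*(-4))*(-4 + 3) = 3 + (12 + 4)*(-1) = 3 + 16*(-1) = 3 - 16 = -13)
x(2*(-2), N)*R = (24 + 3*(-32) + 3*(-32)²)*(-13) = (24 - 96 + 3*1024)*(-13) = (24 - 96 + 3072)*(-13) = 3000*(-13) = -39000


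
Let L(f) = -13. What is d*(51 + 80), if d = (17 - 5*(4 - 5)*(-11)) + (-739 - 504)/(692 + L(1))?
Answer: -3542895/679 ≈ -5217.8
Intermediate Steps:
d = -27045/679 (d = (17 - 5*(4 - 5)*(-11)) + (-739 - 504)/(692 - 13) = (17 - 5*(-1)*(-11)) - 1243/679 = (17 + 5*(-11)) - 1243*1/679 = (17 - 55) - 1243/679 = -38 - 1243/679 = -27045/679 ≈ -39.831)
d*(51 + 80) = -27045*(51 + 80)/679 = -27045/679*131 = -3542895/679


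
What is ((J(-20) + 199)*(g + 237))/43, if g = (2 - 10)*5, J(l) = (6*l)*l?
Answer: 512003/43 ≈ 11907.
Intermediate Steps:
J(l) = 6*l²
g = -40 (g = -8*5 = -40)
((J(-20) + 199)*(g + 237))/43 = ((6*(-20)² + 199)*(-40 + 237))/43 = ((6*400 + 199)*197)*(1/43) = ((2400 + 199)*197)*(1/43) = (2599*197)*(1/43) = 512003*(1/43) = 512003/43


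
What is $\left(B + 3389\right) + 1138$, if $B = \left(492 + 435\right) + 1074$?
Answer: $6528$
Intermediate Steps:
$B = 2001$ ($B = 927 + 1074 = 2001$)
$\left(B + 3389\right) + 1138 = \left(2001 + 3389\right) + 1138 = 5390 + 1138 = 6528$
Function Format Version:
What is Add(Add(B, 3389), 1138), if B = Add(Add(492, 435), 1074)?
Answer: 6528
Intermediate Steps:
B = 2001 (B = Add(927, 1074) = 2001)
Add(Add(B, 3389), 1138) = Add(Add(2001, 3389), 1138) = Add(5390, 1138) = 6528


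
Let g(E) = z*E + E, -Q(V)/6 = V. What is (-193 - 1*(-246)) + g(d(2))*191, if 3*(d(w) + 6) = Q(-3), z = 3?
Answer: 53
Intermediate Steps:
Q(V) = -6*V
d(w) = 0 (d(w) = -6 + (-6*(-3))/3 = -6 + (1/3)*18 = -6 + 6 = 0)
g(E) = 4*E (g(E) = 3*E + E = 4*E)
(-193 - 1*(-246)) + g(d(2))*191 = (-193 - 1*(-246)) + (4*0)*191 = (-193 + 246) + 0*191 = 53 + 0 = 53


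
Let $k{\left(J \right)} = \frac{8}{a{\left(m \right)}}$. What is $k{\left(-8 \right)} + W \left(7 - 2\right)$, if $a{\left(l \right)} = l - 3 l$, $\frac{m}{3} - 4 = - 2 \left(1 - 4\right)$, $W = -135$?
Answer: $- \frac{10127}{15} \approx -675.13$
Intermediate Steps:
$m = 30$ ($m = 12 + 3 \left(- 2 \left(1 - 4\right)\right) = 12 + 3 \left(\left(-2\right) \left(-3\right)\right) = 12 + 3 \cdot 6 = 12 + 18 = 30$)
$a{\left(l \right)} = - 2 l$
$k{\left(J \right)} = - \frac{2}{15}$ ($k{\left(J \right)} = \frac{8}{\left(-2\right) 30} = \frac{8}{-60} = 8 \left(- \frac{1}{60}\right) = - \frac{2}{15}$)
$k{\left(-8 \right)} + W \left(7 - 2\right) = - \frac{2}{15} - 135 \left(7 - 2\right) = - \frac{2}{15} - 675 = - \frac{10127}{15}$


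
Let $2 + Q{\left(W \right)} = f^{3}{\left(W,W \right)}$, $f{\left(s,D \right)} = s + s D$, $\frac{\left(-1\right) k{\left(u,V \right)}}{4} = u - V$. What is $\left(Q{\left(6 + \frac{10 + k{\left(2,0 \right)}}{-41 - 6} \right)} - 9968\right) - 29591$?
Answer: $\frac{341132330785431}{10779215329} \approx 31647.0$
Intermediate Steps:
$k{\left(u,V \right)} = - 4 u + 4 V$ ($k{\left(u,V \right)} = - 4 \left(u - V\right) = - 4 u + 4 V$)
$f{\left(s,D \right)} = s + D s$
$Q{\left(W \right)} = -2 + W^{3} \left(1 + W\right)^{3}$ ($Q{\left(W \right)} = -2 + \left(W \left(1 + W\right)\right)^{3} = -2 + W^{3} \left(1 + W\right)^{3}$)
$\left(Q{\left(6 + \frac{10 + k{\left(2,0 \right)}}{-41 - 6} \right)} - 9968\right) - 29591 = \left(\left(-2 + \left(6 + \frac{10 + \left(\left(-4\right) 2 + 4 \cdot 0\right)}{-41 - 6}\right)^{3} \left(1 + \left(6 + \frac{10 + \left(\left(-4\right) 2 + 4 \cdot 0\right)}{-41 - 6}\right)\right)^{3}\right) - 9968\right) - 29591 = \left(\left(-2 + \left(6 + \frac{10 + \left(-8 + 0\right)}{-47}\right)^{3} \left(1 + \left(6 + \frac{10 + \left(-8 + 0\right)}{-47}\right)\right)^{3}\right) - 9968\right) - 29591 = \left(\left(-2 + \left(6 + \left(10 - 8\right) \left(- \frac{1}{47}\right)\right)^{3} \left(1 + \left(6 + \left(10 - 8\right) \left(- \frac{1}{47}\right)\right)\right)^{3}\right) - 9968\right) - 29591 = \left(\left(-2 + \left(6 + 2 \left(- \frac{1}{47}\right)\right)^{3} \left(1 + \left(6 + 2 \left(- \frac{1}{47}\right)\right)\right)^{3}\right) - 9968\right) - 29591 = \left(\left(-2 + \left(6 - \frac{2}{47}\right)^{3} \left(1 + \left(6 - \frac{2}{47}\right)\right)^{3}\right) - 9968\right) - 29591 = \left(\left(-2 + \left(\frac{280}{47}\right)^{3} \left(1 + \frac{280}{47}\right)^{3}\right) - 9968\right) - 29591 = \left(\left(-2 + \frac{21952000 \left(\frac{327}{47}\right)^{3}}{103823}\right) - 9968\right) - 29591 = \left(\left(-2 + \frac{21952000}{103823} \cdot \frac{34965783}{103823}\right) - 9968\right) - 29591 = \left(\left(-2 + \frac{767568868416000}{10779215329}\right) - 9968\right) - 29591 = \left(\frac{767547309985342}{10779215329} - 9968\right) - 29591 = \frac{660100091585870}{10779215329} - 29591 = \frac{341132330785431}{10779215329}$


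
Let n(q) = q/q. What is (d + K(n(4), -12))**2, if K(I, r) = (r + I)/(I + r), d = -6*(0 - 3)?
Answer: 361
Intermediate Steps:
d = 18 (d = -6*(-3) = 18)
n(q) = 1
K(I, r) = 1 (K(I, r) = (I + r)/(I + r) = 1)
(d + K(n(4), -12))**2 = (18 + 1)**2 = 19**2 = 361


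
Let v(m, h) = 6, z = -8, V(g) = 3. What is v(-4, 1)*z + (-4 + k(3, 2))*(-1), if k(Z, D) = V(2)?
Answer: -47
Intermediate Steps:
k(Z, D) = 3
v(-4, 1)*z + (-4 + k(3, 2))*(-1) = 6*(-8) + (-4 + 3)*(-1) = -48 - 1*(-1) = -48 + 1 = -47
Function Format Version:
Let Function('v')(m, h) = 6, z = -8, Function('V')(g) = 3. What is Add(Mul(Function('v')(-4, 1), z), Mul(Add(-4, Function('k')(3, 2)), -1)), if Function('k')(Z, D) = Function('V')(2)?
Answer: -47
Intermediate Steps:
Function('k')(Z, D) = 3
Add(Mul(Function('v')(-4, 1), z), Mul(Add(-4, Function('k')(3, 2)), -1)) = Add(Mul(6, -8), Mul(Add(-4, 3), -1)) = Add(-48, Mul(-1, -1)) = Add(-48, 1) = -47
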